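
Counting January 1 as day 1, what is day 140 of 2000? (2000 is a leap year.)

May 19, 2000

January has 31 days (140 − 31 = 109 remain).
February has 29 days (109 − 29 = 80 remain).
March has 31 days (80 − 31 = 49 remain).
April has 30 days (49 − 30 = 19 remain).
19 into May → May 19.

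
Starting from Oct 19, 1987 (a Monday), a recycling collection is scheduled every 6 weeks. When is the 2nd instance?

The 2nd occurrence is 1 interval after the first: 1 × 42 = 42 days after Oct 19, 1987.
Oct has 31 days — 12 days to the end of Oct leaves 30.
30 days into Nov → Nov 30, 1987.

Nov 30, 1987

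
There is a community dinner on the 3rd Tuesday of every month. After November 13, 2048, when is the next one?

November 17, 2048

November 2048 starts on a Sunday; its first Tuesday is the 3rd, so the 3rd Tuesday is the 17th — November 17, 2048.
November 17, 2048 is after November 13, 2048, so that is the next one.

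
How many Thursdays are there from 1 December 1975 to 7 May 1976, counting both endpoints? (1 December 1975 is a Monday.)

23

1 December 1975 is a Monday; the first Thursday on or after it is 4 December 1975 (3 days later).
From 4 December 1975 to 7 May 1976: 27 + 31 + 29 + 31 + 30 + 7 = 155 days (rest of December, January, February, March, April, May).
155 ÷ 7 = 22 full weeks with remainder 1, so 22 more Thursdays after the first → 23.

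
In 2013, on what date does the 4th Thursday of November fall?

November 28, 2013

November 2013 begins on a Friday, so the first Thursday is November 7 (6 days later).
The 4th Thursday is 3 weeks later: 7 + 21 = 28.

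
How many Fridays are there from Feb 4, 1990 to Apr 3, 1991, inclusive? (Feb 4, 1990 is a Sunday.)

Feb 4, 1990 is a Sunday; the first Friday on or after it is Feb 9, 1990 (5 days later).
From Feb 9, 1990 to Apr 3, 1991: 325 + 93 = 418 days (rest of 1990, to Apr 3, 1991 in 1991).
418 ÷ 7 = 59 full weeks with remainder 5, so 59 more Fridays after the first → 60.

60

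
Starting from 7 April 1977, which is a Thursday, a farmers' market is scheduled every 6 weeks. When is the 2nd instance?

The 2nd occurrence is 1 interval after the first: 1 × 42 = 42 days after 7 April 1977.
April has 30 days — 23 days to the end of April leaves 19.
19 days into May → 19 May 1977.

19 May 1977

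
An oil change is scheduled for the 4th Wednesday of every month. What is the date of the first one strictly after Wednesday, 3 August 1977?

24 August 1977

August 1977 starts on a Monday; its first Wednesday is the 3rd, so the 4th Wednesday is the 24th — 24 August 1977.
24 August 1977 is after 3 August 1977, so that is the next one.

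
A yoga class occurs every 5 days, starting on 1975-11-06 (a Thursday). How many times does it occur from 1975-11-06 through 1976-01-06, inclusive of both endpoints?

13

Occurrences land 5·i days after 1975-11-06 for i = 0, 1, 2, …
The window opens on the start date, so the first occurrence inside is #1 on 1975-11-06.
1976-01-06 is 61 days after the start; 61 ÷ 5 = 12 remainder 1. Last occurrence in the window: #13 on 1976-01-05.
Occurrences #1 through #13: 13 in total.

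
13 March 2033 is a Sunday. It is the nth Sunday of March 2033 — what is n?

2nd

Day 13 falls in week ⌈13/7⌉ of the month.
Days 1–7 hold the 1st Sunday, 8–14 the 2nd, 15–21 the 3rd, 22–28 the 4th, 29–31 the 5th.
13 is in the range for the 2nd.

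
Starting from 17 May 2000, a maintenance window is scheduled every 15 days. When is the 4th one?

1 July 2000

The 4th occurrence is 3 intervals after the first: 3 × 15 = 45 days after 17 May 2000.
May has 31 days — 14 days to the end of May leaves 31.
June has 30 days (1 left).
1 day into July → 1 July 2000.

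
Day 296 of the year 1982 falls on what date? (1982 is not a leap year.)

1982-10-23

January has 31 days (296 − 31 = 265 remain).
February has 28 days (265 − 28 = 237 remain).
March has 31 days (237 − 31 = 206 remain).
April has 30 days (206 − 30 = 176 remain).
May has 31 days (176 − 31 = 145 remain).
June has 30 days (145 − 30 = 115 remain).
July has 31 days (115 − 31 = 84 remain).
August has 31 days (84 − 31 = 53 remain).
September has 30 days (53 − 30 = 23 remain).
23 into October → October 23.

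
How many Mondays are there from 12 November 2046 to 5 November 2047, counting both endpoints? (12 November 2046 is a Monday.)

12 November 2046 is a Monday; the first Monday on or after it is 12 November 2046.
From 12 November 2046 to 5 November 2047: 49 + 309 = 358 days (rest of 2046, to 5 November 2047 in 2047).
358 ÷ 7 = 51 full weeks with remainder 1, so 51 more Mondays after the first → 52.

52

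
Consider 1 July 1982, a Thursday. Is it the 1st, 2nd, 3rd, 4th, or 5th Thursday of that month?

1st

Day 1 falls in week ⌈1/7⌉ of the month.
Days 1–7 hold the 1st Thursday, 8–14 the 2nd, 15–21 the 3rd, 22–28 the 4th, 29–31 the 5th.
1 is in the range for the 1st.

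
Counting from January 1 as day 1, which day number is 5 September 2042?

248

Days in months before September: 31 + 28 + 31 + 30 + 31 + 30 + 31 + 31 = 243.
Plus 5 days into September → day 248.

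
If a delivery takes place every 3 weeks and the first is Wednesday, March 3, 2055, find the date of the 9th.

August 18, 2055

The 9th occurrence is 8 intervals after the first: 8 × 21 = 168 days after March 3, 2055.
March has 31 days — 28 days to the end of March leaves 140.
April has 30 days (110 left).
May has 31 days (79 left).
June has 30 days (49 left).
July has 31 days (18 left).
18 days into August → August 18, 2055.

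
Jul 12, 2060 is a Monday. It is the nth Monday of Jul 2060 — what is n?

Day 12 falls in week ⌈12/7⌉ of the month.
Days 1–7 hold the 1st Monday, 8–14 the 2nd, 15–21 the 3rd, 22–28 the 4th, 29–31 the 5th.
12 is in the range for the 2nd.

2nd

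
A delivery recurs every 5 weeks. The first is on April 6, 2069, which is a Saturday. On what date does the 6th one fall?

September 28, 2069

The 6th occurrence is 5 intervals after the first: 5 × 35 = 175 days after April 6, 2069.
April has 30 days — 24 days to the end of April leaves 151.
May has 31 days (120 left).
June has 30 days (90 left).
July has 31 days (59 left).
August has 31 days (28 left).
28 days into September → September 28, 2069.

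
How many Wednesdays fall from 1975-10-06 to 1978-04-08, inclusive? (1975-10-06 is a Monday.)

1975-10-06 is a Monday; the first Wednesday on or after it is 1975-10-08 (2 days later).
From 1975-10-08 to 1978-04-08: 84 + 366 + 365 + 98 = 913 days (rest of 1975, 1976, 1977, to 1978-04-08 in 1978).
913 ÷ 7 = 130 full weeks with remainder 3, so 130 more Wednesdays after the first → 131.

131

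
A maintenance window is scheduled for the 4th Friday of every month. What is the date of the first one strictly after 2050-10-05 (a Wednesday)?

2050-10-28

October 2050 starts on a Saturday; its first Friday is the 7th, so the 4th Friday is the 28th — 2050-10-28.
2050-10-28 is after 2050-10-05, so that is the next one.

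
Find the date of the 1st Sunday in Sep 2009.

Sep 2009 begins on a Tuesday, so the first Sunday is Sep 6 (5 days later).

Sep 6, 2009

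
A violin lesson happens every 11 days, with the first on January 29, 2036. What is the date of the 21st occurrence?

The 21st occurrence is 20 intervals after the first: 20 × 11 = 220 days after January 29, 2036.
January has 31 days — 2 days to the end of January leaves 218.
February has 29 days (189 left).
March has 31 days (158 left).
April has 30 days (128 left).
May has 31 days (97 left).
June has 30 days (67 left).
July has 31 days (36 left).
August has 31 days (5 left).
5 days into September → September 5, 2036.

September 5, 2036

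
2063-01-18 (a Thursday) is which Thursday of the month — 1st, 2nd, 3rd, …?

Day 18 falls in week ⌈18/7⌉ of the month.
Days 1–7 hold the 1st Thursday, 8–14 the 2nd, 15–21 the 3rd, 22–28 the 4th, 29–31 the 5th.
18 is in the range for the 3rd.

3rd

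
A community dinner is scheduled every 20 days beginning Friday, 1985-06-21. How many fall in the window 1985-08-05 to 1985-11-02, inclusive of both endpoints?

Occurrences land 20·i days after 1985-06-21 for i = 0, 1, 2, …
1985-08-05 is 45 days after the start; 45 ÷ 20 = 2 remainder 5; since the remainder is 5, round up to i = 3. First occurrence in the window: #4 on 1985-08-20 (3×20 = 60 days in).
1985-11-02 is 134 days after the start; 134 ÷ 20 = 6 remainder 14. Last occurrence in the window: #7 on 1985-10-19.
Occurrences #4 through #7: 4 in total.

4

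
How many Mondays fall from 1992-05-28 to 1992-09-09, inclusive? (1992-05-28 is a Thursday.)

15

1992-05-28 is a Thursday; the first Monday on or after it is 1992-06-01 (4 days later).
From 1992-06-01 to 1992-09-09: 29 + 31 + 31 + 9 = 100 days (rest of June, July, August, September).
100 ÷ 7 = 14 full weeks with remainder 2, so 14 more Mondays after the first → 15.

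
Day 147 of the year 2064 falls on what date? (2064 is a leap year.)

January has 31 days (147 − 31 = 116 remain).
February has 29 days (116 − 29 = 87 remain).
March has 31 days (87 − 31 = 56 remain).
April has 30 days (56 − 30 = 26 remain).
26 into May → May 26.

May 26, 2064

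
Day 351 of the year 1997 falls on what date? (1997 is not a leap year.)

1997-12-17

January has 31 days (351 − 31 = 320 remain).
February has 28 days (320 − 28 = 292 remain).
March has 31 days (292 − 31 = 261 remain).
April has 30 days (261 − 30 = 231 remain).
May has 31 days (231 − 31 = 200 remain).
June has 30 days (200 − 30 = 170 remain).
July has 31 days (170 − 31 = 139 remain).
August has 31 days (139 − 31 = 108 remain).
September has 30 days (108 − 30 = 78 remain).
October has 31 days (78 − 31 = 47 remain).
November has 30 days (47 − 30 = 17 remain).
17 into December → December 17.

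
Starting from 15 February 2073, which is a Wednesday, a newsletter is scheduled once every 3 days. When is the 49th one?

The 49th occurrence is 48 intervals after the first: 48 × 3 = 144 days after 15 February 2073.
February has 28 days — 13 days to the end of February leaves 131.
March has 31 days (100 left).
April has 30 days (70 left).
May has 31 days (39 left).
June has 30 days (9 left).
9 days into July → 9 July 2073.

9 July 2073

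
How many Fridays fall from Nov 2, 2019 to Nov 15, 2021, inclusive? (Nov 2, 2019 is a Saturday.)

Nov 2, 2019 is a Saturday; the first Friday on or after it is Nov 8, 2019 (6 days later).
From Nov 8, 2019 to Nov 15, 2021: 53 + 366 + 319 = 738 days (rest of 2019, 2020, to Nov 15, 2021 in 2021).
738 ÷ 7 = 105 full weeks with remainder 3, so 105 more Fridays after the first → 106.

106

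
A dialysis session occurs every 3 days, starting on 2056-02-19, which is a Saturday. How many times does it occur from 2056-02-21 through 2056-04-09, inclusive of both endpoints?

Occurrences land 3·i days after 2056-02-19 for i = 0, 1, 2, …
2056-02-21 is 2 days after the start; 2 ÷ 3 = 0 remainder 2; since the remainder is 2, round up to i = 1. First occurrence in the window: #2 on 2056-02-22 (1×3 = 3 days in).
2056-04-09 is 50 days after the start; 50 ÷ 3 = 16 remainder 2. Last occurrence in the window: #17 on 2056-04-07.
Occurrences #2 through #17: 16 in total.

16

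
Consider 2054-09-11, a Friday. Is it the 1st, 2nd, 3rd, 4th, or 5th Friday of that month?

Day 11 falls in week ⌈11/7⌉ of the month.
Days 1–7 hold the 1st Friday, 8–14 the 2nd, 15–21 the 3rd, 22–28 the 4th, 29–31 the 5th.
11 is in the range for the 2nd.

2nd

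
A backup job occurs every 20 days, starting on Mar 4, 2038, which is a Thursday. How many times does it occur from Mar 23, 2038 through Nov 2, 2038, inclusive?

Occurrences land 20·i days after Mar 4, 2038 for i = 0, 1, 2, …
Mar 23, 2038 is 19 days after the start; 19 ÷ 20 = 0 remainder 19; since the remainder is 19, round up to i = 1. First occurrence in the window: #2 on Mar 24, 2038 (1×20 = 20 days in).
Nov 2, 2038 is 243 days after the start; 243 ÷ 20 = 12 remainder 3. Last occurrence in the window: #13 on Oct 30, 2038.
Occurrences #2 through #13: 12 in total.

12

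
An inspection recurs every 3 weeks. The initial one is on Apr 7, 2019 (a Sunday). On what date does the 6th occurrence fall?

The 6th occurrence is 5 intervals after the first: 5 × 21 = 105 days after Apr 7, 2019.
Apr has 30 days — 23 days to the end of Apr leaves 82.
May has 31 days (51 left).
Jun has 30 days (21 left).
21 days into Jul → Jul 21, 2019.

Jul 21, 2019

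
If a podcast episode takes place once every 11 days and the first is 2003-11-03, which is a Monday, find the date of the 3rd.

2003-11-25

The 3rd occurrence is 2 intervals after the first: 2 × 11 = 22 days after 2003-11-03.
22 days later is 2003-11-25.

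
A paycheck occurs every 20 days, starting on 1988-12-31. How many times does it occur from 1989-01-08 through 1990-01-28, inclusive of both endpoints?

19

Occurrences land 20·i days after 1988-12-31 for i = 0, 1, 2, …
1989-01-08 is 8 days after the start; 8 ÷ 20 = 0 remainder 8; since the remainder is 8, round up to i = 1. First occurrence in the window: #2 on 1989-01-20 (1×20 = 20 days in).
1990-01-28 is 393 days after the start; 393 ÷ 20 = 19 remainder 13. Last occurrence in the window: #20 on 1990-01-15.
Occurrences #2 through #20: 19 in total.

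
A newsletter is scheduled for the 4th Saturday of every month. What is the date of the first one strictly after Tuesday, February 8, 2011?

February 26, 2011

February 2011 starts on a Tuesday; its first Saturday is the 5th, so the 4th Saturday is the 26th — February 26, 2011.
February 26, 2011 is after February 8, 2011, so that is the next one.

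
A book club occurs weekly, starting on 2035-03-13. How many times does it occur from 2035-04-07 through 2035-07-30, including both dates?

Occurrences land 7·i days after 2035-03-13 for i = 0, 1, 2, …
2035-04-07 is 25 days after the start; 25 ÷ 7 = 3 remainder 4; since the remainder is 4, round up to i = 4. First occurrence in the window: #5 on 2035-04-10 (4×7 = 28 days in).
2035-07-30 is 139 days after the start; 139 ÷ 7 = 19 remainder 6. Last occurrence in the window: #20 on 2035-07-24.
Occurrences #5 through #20: 16 in total.

16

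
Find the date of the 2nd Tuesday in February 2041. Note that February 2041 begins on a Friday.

February 2041 begins on a Friday, so the first Tuesday is February 5 (4 days later).
The 2nd Tuesday is 1 weeks later: 5 + 7 = 12.

2041-02-12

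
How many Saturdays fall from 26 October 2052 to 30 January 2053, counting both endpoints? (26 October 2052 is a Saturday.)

26 October 2052 is a Saturday; the first Saturday on or after it is 26 October 2052.
From 26 October 2052 to 30 January 2053: 5 + 30 + 31 + 30 = 96 days (rest of October, November, December, January).
96 ÷ 7 = 13 full weeks with remainder 5, so 13 more Saturdays after the first → 14.

14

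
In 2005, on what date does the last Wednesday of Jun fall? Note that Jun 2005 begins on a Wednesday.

Jun 29, 2005

Jun 2005 begins on a Wednesday, so the first Wednesday is Jun 1.
Jun 2005 has 30 days. Adding weeks: 1, 8, 15, 22, 29 — the last one ≤ 30 is the 29th.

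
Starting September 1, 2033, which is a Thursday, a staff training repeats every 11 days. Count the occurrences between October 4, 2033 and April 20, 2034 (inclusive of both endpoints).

Occurrences land 11·i days after September 1, 2033 for i = 0, 1, 2, …
October 4, 2033 is 33 days after the start; 33 ÷ 11 = 3 remainder 0. First occurrence in the window: #4 on October 4, 2033 (3×11 = 33 days in).
April 20, 2034 is 231 days after the start; 231 ÷ 11 = 21 remainder 0. Last occurrence in the window: #22 on April 20, 2034.
Occurrences #4 through #22: 19 in total.

19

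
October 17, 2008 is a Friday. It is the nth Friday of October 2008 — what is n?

3rd

Day 17 falls in week ⌈17/7⌉ of the month.
Days 1–7 hold the 1st Friday, 8–14 the 2nd, 15–21 the 3rd, 22–28 the 4th, 29–31 the 5th.
17 is in the range for the 3rd.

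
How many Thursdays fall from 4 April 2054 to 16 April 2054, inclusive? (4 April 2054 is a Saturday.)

2

4 April 2054 is a Saturday; the first Thursday on or after it is 9 April 2054 (5 days later).
From 9 April 2054 to 16 April 2054 is 16 − 9 = 7 days.
7 ÷ 7 = 1 full weeks with remainder 0, so 1 more Thursdays after the first → 2.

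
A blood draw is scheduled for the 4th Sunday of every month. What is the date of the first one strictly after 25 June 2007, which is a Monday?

22 July 2007

June 2007 starts on a Friday; its first Sunday is the 3rd, so the 4th Sunday is the 24th — 24 June 2007.
That is not after 25 June 2007, so look at July 2007.
July 2007 starts on a Sunday; its first Sunday is the 1st, so the 4th Sunday is the 22nd — 22 July 2007.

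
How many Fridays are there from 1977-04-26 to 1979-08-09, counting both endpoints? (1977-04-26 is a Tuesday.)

119

1977-04-26 is a Tuesday; the first Friday on or after it is 1977-04-29 (3 days later).
From 1977-04-29 to 1979-08-09: 246 + 365 + 221 = 832 days (rest of 1977, 1978, to 1979-08-09 in 1979).
832 ÷ 7 = 118 full weeks with remainder 6, so 118 more Fridays after the first → 119.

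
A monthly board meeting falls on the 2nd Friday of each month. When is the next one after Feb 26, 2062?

Mar 10, 2062

Feb 2062 starts on a Wednesday; its first Friday is the 3rd, so the 2nd Friday is the 10th — Feb 10, 2062.
That is not after Feb 26, 2062, so look at Mar 2062.
Mar 2062 starts on a Wednesday; its first Friday is the 3rd, so the 2nd Friday is the 10th — Mar 10, 2062.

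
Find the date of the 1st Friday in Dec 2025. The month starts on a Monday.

Dec 2025 begins on a Monday, so the first Friday is Dec 5 (4 days later).

Dec 5, 2025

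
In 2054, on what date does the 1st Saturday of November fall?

2054-11-07

November 2054 begins on a Sunday, so the first Saturday is November 7 (6 days later).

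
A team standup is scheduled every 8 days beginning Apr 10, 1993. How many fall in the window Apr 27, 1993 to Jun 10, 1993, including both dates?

5

Occurrences land 8·i days after Apr 10, 1993 for i = 0, 1, 2, …
Apr 27, 1993 is 17 days after the start; 17 ÷ 8 = 2 remainder 1; since the remainder is 1, round up to i = 3. First occurrence in the window: #4 on May 4, 1993 (3×8 = 24 days in).
Jun 10, 1993 is 61 days after the start; 61 ÷ 8 = 7 remainder 5. Last occurrence in the window: #8 on Jun 5, 1993.
Occurrences #4 through #8: 5 in total.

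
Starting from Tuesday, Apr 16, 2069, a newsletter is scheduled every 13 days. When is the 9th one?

The 9th occurrence is 8 intervals after the first: 8 × 13 = 104 days after Apr 16, 2069.
Apr has 30 days — 14 days to the end of Apr leaves 90.
May has 31 days (59 left).
Jun has 30 days (29 left).
29 days into Jul → Jul 29, 2069.

Jul 29, 2069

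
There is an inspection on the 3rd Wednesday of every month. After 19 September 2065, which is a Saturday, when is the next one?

21 October 2065

September 2065 starts on a Tuesday; its first Wednesday is the 2nd, so the 3rd Wednesday is the 16th — 16 September 2065.
That is not after 19 September 2065, so look at October 2065.
October 2065 starts on a Thursday; its first Wednesday is the 7th, so the 3rd Wednesday is the 21st — 21 October 2065.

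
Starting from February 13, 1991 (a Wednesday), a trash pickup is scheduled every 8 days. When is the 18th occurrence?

June 29, 1991

The 18th occurrence is 17 intervals after the first: 17 × 8 = 136 days after February 13, 1991.
February has 28 days — 15 days to the end of February leaves 121.
March has 31 days (90 left).
April has 30 days (60 left).
May has 31 days (29 left).
29 days into June → June 29, 1991.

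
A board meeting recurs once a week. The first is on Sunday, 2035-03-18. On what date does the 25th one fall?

2035-09-02

The 25th occurrence is 24 intervals after the first: 24 × 7 = 168 days after 2035-03-18.
March has 31 days — 13 days to the end of March leaves 155.
April has 30 days (125 left).
May has 31 days (94 left).
June has 30 days (64 left).
July has 31 days (33 left).
August has 31 days (2 left).
2 days into September → 2035-09-02.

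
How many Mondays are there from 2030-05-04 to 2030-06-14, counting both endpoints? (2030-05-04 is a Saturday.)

2030-05-04 is a Saturday; the first Monday on or after it is 2030-05-06 (2 days later).
From 2030-05-06 to 2030-06-14: 25 + 14 = 39 days (rest of May, June).
39 ÷ 7 = 5 full weeks with remainder 4, so 5 more Mondays after the first → 6.

6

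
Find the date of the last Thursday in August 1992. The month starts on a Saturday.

August 1992 begins on a Saturday, so the first Thursday is August 6 (5 days later).
August 1992 has 31 days. Adding weeks: 6, 13, 20, 27 — the last one ≤ 31 is the 27th.

27 August 1992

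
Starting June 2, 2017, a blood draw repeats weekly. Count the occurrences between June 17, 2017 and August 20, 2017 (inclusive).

Occurrences land 7·i days after June 2, 2017 for i = 0, 1, 2, …
June 17, 2017 is 15 days after the start; 15 ÷ 7 = 2 remainder 1; since the remainder is 1, round up to i = 3. First occurrence in the window: #4 on June 23, 2017 (3×7 = 21 days in).
August 20, 2017 is 79 days after the start; 79 ÷ 7 = 11 remainder 2. Last occurrence in the window: #12 on August 18, 2017.
Occurrences #4 through #12: 9 in total.

9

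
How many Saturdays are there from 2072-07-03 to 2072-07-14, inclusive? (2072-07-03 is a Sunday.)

2072-07-03 is a Sunday; the first Saturday on or after it is 2072-07-09 (6 days later).
From 2072-07-09 to 2072-07-14 is 14 − 9 = 5 days.
5 ÷ 7 = 0 full weeks with remainder 5, so 0 more Saturdays after the first → 1.

1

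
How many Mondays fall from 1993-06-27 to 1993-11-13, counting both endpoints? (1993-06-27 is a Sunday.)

1993-06-27 is a Sunday; the first Monday on or after it is 1993-06-28 (1 day later).
From 1993-06-28 to 1993-11-13: 2 + 31 + 31 + 30 + 31 + 13 = 138 days (rest of June, July, August, September, October, November).
138 ÷ 7 = 19 full weeks with remainder 5, so 19 more Mondays after the first → 20.

20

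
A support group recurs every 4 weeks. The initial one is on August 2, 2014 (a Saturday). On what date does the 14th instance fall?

The 14th occurrence is 13 intervals after the first: 13 × 28 = 364 days after August 2, 2014.
August has 31 days — 29 days to the end of August leaves 335.
September has 30 days (305 left).
October has 31 days (274 left).
November has 30 days (244 left).
December has 31 days (213 left).
January has 31 days (182 left).
February has 28 days (154 left).
March has 31 days (123 left).
April has 30 days (93 left).
May has 31 days (62 left).
June has 30 days (32 left).
July has 31 days (1 left).
1 day into August → August 1, 2015.

August 1, 2015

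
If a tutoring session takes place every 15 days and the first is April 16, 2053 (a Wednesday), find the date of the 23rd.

The 23rd occurrence is 22 intervals after the first: 22 × 15 = 330 days after April 16, 2053.
April has 30 days — 14 days to the end of April leaves 316.
May has 31 days (285 left).
June has 30 days (255 left).
July has 31 days (224 left).
August has 31 days (193 left).
September has 30 days (163 left).
October has 31 days (132 left).
November has 30 days (102 left).
December has 31 days (71 left).
January has 31 days (40 left).
February has 28 days (12 left).
12 days into March → March 12, 2054.

March 12, 2054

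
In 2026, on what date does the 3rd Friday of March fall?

20 March 2026

March 2026 begins on a Sunday, so the first Friday is March 6 (5 days later).
The 3rd Friday is 2 weeks later: 6 + 14 = 20.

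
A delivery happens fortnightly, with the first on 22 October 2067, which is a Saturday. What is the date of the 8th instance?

28 January 2068

The 8th occurrence is 7 intervals after the first: 7 × 14 = 98 days after 22 October 2067.
October has 31 days — 9 days to the end of October leaves 89.
November has 30 days (59 left).
December has 31 days (28 left).
28 days into January → 28 January 2068.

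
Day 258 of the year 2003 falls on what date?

January has 31 days (258 − 31 = 227 remain).
February has 28 days (227 − 28 = 199 remain).
March has 31 days (199 − 31 = 168 remain).
April has 30 days (168 − 30 = 138 remain).
May has 31 days (138 − 31 = 107 remain).
June has 30 days (107 − 30 = 77 remain).
July has 31 days (77 − 31 = 46 remain).
August has 31 days (46 − 31 = 15 remain).
15 into September → September 15.

September 15, 2003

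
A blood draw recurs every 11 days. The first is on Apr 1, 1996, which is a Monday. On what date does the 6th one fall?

The 6th occurrence is 5 intervals after the first: 5 × 11 = 55 days after Apr 1, 1996.
Apr has 30 days — 29 days to the end of Apr leaves 26.
26 days into May → May 26, 1996.

May 26, 1996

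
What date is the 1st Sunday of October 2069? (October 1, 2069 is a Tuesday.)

October 2069 begins on a Tuesday, so the first Sunday is October 6 (5 days later).

2069-10-06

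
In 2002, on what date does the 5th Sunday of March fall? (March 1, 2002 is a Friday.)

March 2002 begins on a Friday, so the first Sunday is March 3 (2 days later).
The 5th Sunday is 4 weeks later: 3 + 28 = 31.

March 31, 2002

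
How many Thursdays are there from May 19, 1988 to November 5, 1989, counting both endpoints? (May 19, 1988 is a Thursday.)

77

May 19, 1988 is a Thursday; the first Thursday on or after it is May 19, 1988.
From May 19, 1988 to November 5, 1989: 226 + 309 = 535 days (rest of 1988, to November 5, 1989 in 1989).
535 ÷ 7 = 76 full weeks with remainder 3, so 76 more Thursdays after the first → 77.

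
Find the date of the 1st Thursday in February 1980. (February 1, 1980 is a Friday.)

1980-02-07

February 1980 begins on a Friday, so the first Thursday is February 7 (6 days later).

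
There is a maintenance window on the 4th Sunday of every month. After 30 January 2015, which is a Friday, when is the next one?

January 2015 starts on a Thursday; its first Sunday is the 4th, so the 4th Sunday is the 25th — 25 January 2015.
That is not after 30 January 2015, so look at February 2015.
February 2015 starts on a Sunday; its first Sunday is the 1st, so the 4th Sunday is the 22nd — 22 February 2015.

22 February 2015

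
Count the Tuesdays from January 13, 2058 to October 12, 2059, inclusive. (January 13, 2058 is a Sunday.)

January 13, 2058 is a Sunday; the first Tuesday on or after it is January 15, 2058 (2 days later).
From January 15, 2058 to October 12, 2059: 350 + 285 = 635 days (rest of 2058, to October 12, 2059 in 2059).
635 ÷ 7 = 90 full weeks with remainder 5, so 90 more Tuesdays after the first → 91.

91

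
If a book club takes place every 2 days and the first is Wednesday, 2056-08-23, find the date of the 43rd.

2056-11-15

The 43rd occurrence is 42 intervals after the first: 42 × 2 = 84 days after 2056-08-23.
August has 31 days — 8 days to the end of August leaves 76.
September has 30 days (46 left).
October has 31 days (15 left).
15 days into November → 2056-11-15.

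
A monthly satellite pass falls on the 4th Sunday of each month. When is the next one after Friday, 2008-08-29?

August 2008 starts on a Friday; its first Sunday is the 3rd, so the 4th Sunday is the 24th — 2008-08-24.
That is not after 2008-08-29, so look at September 2008.
September 2008 starts on a Monday; its first Sunday is the 7th, so the 4th Sunday is the 28th — 2008-09-28.

2008-09-28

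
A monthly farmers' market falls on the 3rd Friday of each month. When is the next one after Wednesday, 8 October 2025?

October 2025 starts on a Wednesday; its first Friday is the 3rd, so the 3rd Friday is the 17th — 17 October 2025.
17 October 2025 is after 8 October 2025, so that is the next one.

17 October 2025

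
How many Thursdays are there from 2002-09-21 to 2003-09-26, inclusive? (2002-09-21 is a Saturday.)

53

2002-09-21 is a Saturday; the first Thursday on or after it is 2002-09-26 (5 days later).
From 2002-09-26 to 2003-09-26: 96 + 269 = 365 days (rest of 2002, to 2003-09-26 in 2003).
365 ÷ 7 = 52 full weeks with remainder 1, so 52 more Thursdays after the first → 53.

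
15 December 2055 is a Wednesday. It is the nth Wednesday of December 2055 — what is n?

Day 15 falls in week ⌈15/7⌉ of the month.
Days 1–7 hold the 1st Wednesday, 8–14 the 2nd, 15–21 the 3rd, 22–28 the 4th, 29–31 the 5th.
15 is in the range for the 3rd.

3rd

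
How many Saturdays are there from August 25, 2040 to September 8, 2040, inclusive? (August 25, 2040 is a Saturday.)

August 25, 2040 is a Saturday; the first Saturday on or after it is August 25, 2040.
From August 25, 2040 to September 8, 2040: 6 + 8 = 14 days (rest of August, September).
14 ÷ 7 = 2 full weeks with remainder 0, so 2 more Saturdays after the first → 3.

3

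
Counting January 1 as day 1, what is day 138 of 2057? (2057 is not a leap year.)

18 May 2057

January has 31 days (138 − 31 = 107 remain).
February has 28 days (107 − 28 = 79 remain).
March has 31 days (79 − 31 = 48 remain).
April has 30 days (48 − 30 = 18 remain).
18 into May → May 18.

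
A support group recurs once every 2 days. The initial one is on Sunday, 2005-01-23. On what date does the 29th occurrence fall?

The 29th occurrence is 28 intervals after the first: 28 × 2 = 56 days after 2005-01-23.
January has 31 days — 8 days to the end of January leaves 48.
February has 28 days (20 left).
20 days into March → 2005-03-20.

2005-03-20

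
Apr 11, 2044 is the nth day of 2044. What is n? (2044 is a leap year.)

Days in months before Apr: 31 + 29 + 31 = 91.
Plus 11 days into Apr → day 102.

102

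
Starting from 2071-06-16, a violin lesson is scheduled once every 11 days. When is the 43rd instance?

The 43rd occurrence is 42 intervals after the first: 42 × 11 = 462 days after 2071-06-16.
June has 30 days — 14 days to the end of June leaves 448.
From end of June to end of 2071 is 184 days (264 left).
January has 31 days (233 left).
February has 29 days (204 left).
March has 31 days (173 left).
April has 30 days (143 left).
May has 31 days (112 left).
June has 30 days (82 left).
July has 31 days (51 left).
August has 31 days (20 left).
20 days into September → 2072-09-20.

2072-09-20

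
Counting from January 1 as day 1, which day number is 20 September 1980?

Days in months before September: 31 + 29 + 31 + 30 + 31 + 30 + 31 + 31 = 244.
Plus 20 days into September → day 264.

264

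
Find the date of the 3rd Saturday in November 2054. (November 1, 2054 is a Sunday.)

November 2054 begins on a Sunday, so the first Saturday is November 7 (6 days later).
The 3rd Saturday is 2 weeks later: 7 + 14 = 21.

21 November 2054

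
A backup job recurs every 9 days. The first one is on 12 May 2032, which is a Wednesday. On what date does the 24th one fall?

The 24th occurrence is 23 intervals after the first: 23 × 9 = 207 days after 12 May 2032.
May has 31 days — 19 days to the end of May leaves 188.
June has 30 days (158 left).
July has 31 days (127 left).
August has 31 days (96 left).
September has 30 days (66 left).
October has 31 days (35 left).
November has 30 days (5 left).
5 days into December → 5 December 2032.

5 December 2032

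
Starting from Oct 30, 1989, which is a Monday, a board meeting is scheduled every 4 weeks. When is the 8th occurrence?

May 14, 1990

The 8th occurrence is 7 intervals after the first: 7 × 28 = 196 days after Oct 30, 1989.
Oct has 31 days — 1 day to the end of Oct leaves 195.
Nov has 30 days (165 left).
Dec has 31 days (134 left).
Jan has 31 days (103 left).
Feb has 28 days (75 left).
Mar has 31 days (44 left).
Apr has 30 days (14 left).
14 days into May → May 14, 1990.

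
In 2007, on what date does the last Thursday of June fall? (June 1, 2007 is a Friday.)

June 2007 begins on a Friday, so the first Thursday is June 7 (6 days later).
June 2007 has 30 days. Adding weeks: 7, 14, 21, 28 — the last one ≤ 30 is the 28th.

28 June 2007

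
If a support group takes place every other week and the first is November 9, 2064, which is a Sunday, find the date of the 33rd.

The 33rd occurrence is 32 intervals after the first: 32 × 14 = 448 days after November 9, 2064.
November has 30 days — 21 days to the end of November leaves 427.
From end of November to end of 2064 is 31 days (396 left).
2065 has 365 days (31 left).
31 days into January → January 31, 2066.

January 31, 2066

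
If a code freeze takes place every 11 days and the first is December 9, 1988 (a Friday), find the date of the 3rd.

December 31, 1988

The 3rd occurrence is 2 intervals after the first: 2 × 11 = 22 days after December 9, 1988.
22 days later is December 31, 1988.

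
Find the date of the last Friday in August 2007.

The first Friday of August 2007 is August 3.
August 2007 has 31 days. Adding weeks: 3, 10, 17, 24, 31 — the last one ≤ 31 is the 31st.

2007-08-31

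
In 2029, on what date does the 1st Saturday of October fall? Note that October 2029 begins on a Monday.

October 2029 begins on a Monday, so the first Saturday is October 6 (5 days later).

6 October 2029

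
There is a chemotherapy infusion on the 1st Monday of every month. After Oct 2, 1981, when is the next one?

Oct 1981 starts on a Thursday, so its 1st Monday is Oct 5, 1981 (4 days in).
Oct 5, 1981 is after Oct 2, 1981, so that is the next one.

Oct 5, 1981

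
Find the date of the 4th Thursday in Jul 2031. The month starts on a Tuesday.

Jul 24, 2031

Jul 2031 begins on a Tuesday, so the first Thursday is Jul 3 (2 days later).
The 4th Thursday is 3 weeks later: 3 + 21 = 24.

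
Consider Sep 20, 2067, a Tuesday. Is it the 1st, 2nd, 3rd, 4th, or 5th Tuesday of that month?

3rd

Day 20 falls in week ⌈20/7⌉ of the month.
Days 1–7 hold the 1st Tuesday, 8–14 the 2nd, 15–21 the 3rd, 22–28 the 4th, 29–31 the 5th.
20 is in the range for the 3rd.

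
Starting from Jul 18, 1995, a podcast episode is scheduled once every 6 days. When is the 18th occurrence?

Oct 28, 1995

The 18th occurrence is 17 intervals after the first: 17 × 6 = 102 days after Jul 18, 1995.
Jul has 31 days — 13 days to the end of Jul leaves 89.
Aug has 31 days (58 left).
Sep has 30 days (28 left).
28 days into Oct → Oct 28, 1995.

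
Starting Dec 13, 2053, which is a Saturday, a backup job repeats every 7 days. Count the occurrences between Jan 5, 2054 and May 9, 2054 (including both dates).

Occurrences land 7·i days after Dec 13, 2053 for i = 0, 1, 2, …
Jan 5, 2054 is 23 days after the start; 23 ÷ 7 = 3 remainder 2; since the remainder is 2, round up to i = 4. First occurrence in the window: #5 on Jan 10, 2054 (4×7 = 28 days in).
May 9, 2054 is 147 days after the start; 147 ÷ 7 = 21 remainder 0. Last occurrence in the window: #22 on May 9, 2054.
Occurrences #5 through #22: 18 in total.

18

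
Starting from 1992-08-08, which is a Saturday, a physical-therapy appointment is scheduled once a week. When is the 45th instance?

1993-06-12

The 45th occurrence is 44 intervals after the first: 44 × 7 = 308 days after 1992-08-08.
August has 31 days — 23 days to the end of August leaves 285.
September has 30 days (255 left).
October has 31 days (224 left).
November has 30 days (194 left).
December has 31 days (163 left).
January has 31 days (132 left).
February has 28 days (104 left).
March has 31 days (73 left).
April has 30 days (43 left).
May has 31 days (12 left).
12 days into June → 1993-06-12.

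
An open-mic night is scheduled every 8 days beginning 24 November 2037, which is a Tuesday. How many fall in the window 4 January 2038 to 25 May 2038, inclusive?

17

Occurrences land 8·i days after 24 November 2037 for i = 0, 1, 2, …
4 January 2038 is 41 days after the start; 41 ÷ 8 = 5 remainder 1; since the remainder is 1, round up to i = 6. First occurrence in the window: #7 on 11 January 2038 (6×8 = 48 days in).
25 May 2038 is 182 days after the start; 182 ÷ 8 = 22 remainder 6. Last occurrence in the window: #23 on 19 May 2038.
Occurrences #7 through #23: 17 in total.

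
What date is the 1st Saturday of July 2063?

The first Saturday of July 2063 is July 7.

July 7, 2063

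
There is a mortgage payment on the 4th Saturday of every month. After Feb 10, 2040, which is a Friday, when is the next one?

Feb 2040 starts on a Wednesday; its first Saturday is the 4th, so the 4th Saturday is the 25th — Feb 25, 2040.
Feb 25, 2040 is after Feb 10, 2040, so that is the next one.

Feb 25, 2040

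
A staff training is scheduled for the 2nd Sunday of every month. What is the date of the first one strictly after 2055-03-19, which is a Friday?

2055-04-11

March 2055 starts on a Monday; its first Sunday is the 7th, so the 2nd Sunday is the 14th — 2055-03-14.
That is not after 2055-03-19, so look at April 2055.
April 2055 starts on a Thursday; its first Sunday is the 4th, so the 2nd Sunday is the 11th — 2055-04-11.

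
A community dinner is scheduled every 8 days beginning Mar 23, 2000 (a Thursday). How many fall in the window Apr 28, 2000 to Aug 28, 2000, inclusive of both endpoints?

15

Occurrences land 8·i days after Mar 23, 2000 for i = 0, 1, 2, …
Apr 28, 2000 is 36 days after the start; 36 ÷ 8 = 4 remainder 4; since the remainder is 4, round up to i = 5. First occurrence in the window: #6 on May 2, 2000 (5×8 = 40 days in).
Aug 28, 2000 is 158 days after the start; 158 ÷ 8 = 19 remainder 6. Last occurrence in the window: #20 on Aug 22, 2000.
Occurrences #6 through #20: 15 in total.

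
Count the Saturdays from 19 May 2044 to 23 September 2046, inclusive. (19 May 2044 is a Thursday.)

123

19 May 2044 is a Thursday; the first Saturday on or after it is 21 May 2044 (2 days later).
From 21 May 2044 to 23 September 2046: 224 + 365 + 266 = 855 days (rest of 2044, 2045, to 23 September 2046 in 2046).
855 ÷ 7 = 122 full weeks with remainder 1, so 122 more Saturdays after the first → 123.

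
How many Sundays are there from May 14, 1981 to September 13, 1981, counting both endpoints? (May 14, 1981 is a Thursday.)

18

May 14, 1981 is a Thursday; the first Sunday on or after it is May 17, 1981 (3 days later).
From May 17, 1981 to September 13, 1981: 14 + 30 + 31 + 31 + 13 = 119 days (rest of May, June, July, August, September).
119 ÷ 7 = 17 full weeks with remainder 0, so 17 more Sundays after the first → 18.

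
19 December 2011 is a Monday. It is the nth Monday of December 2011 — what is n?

3rd

Day 19 falls in week ⌈19/7⌉ of the month.
Days 1–7 hold the 1st Monday, 8–14 the 2nd, 15–21 the 3rd, 22–28 the 4th, 29–31 the 5th.
19 is in the range for the 3rd.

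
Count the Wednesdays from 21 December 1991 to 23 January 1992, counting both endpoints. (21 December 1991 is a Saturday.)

5

21 December 1991 is a Saturday; the first Wednesday on or after it is 25 December 1991 (4 days later).
From 25 December 1991 to 23 January 1992: 6 + 23 = 29 days (rest of December, January).
29 ÷ 7 = 4 full weeks with remainder 1, so 4 more Wednesdays after the first → 5.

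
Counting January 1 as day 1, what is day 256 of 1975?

Jan has 31 days (256 − 31 = 225 remain).
Feb has 28 days (225 − 28 = 197 remain).
Mar has 31 days (197 − 31 = 166 remain).
Apr has 30 days (166 − 30 = 136 remain).
May has 31 days (136 − 31 = 105 remain).
Jun has 30 days (105 − 30 = 75 remain).
Jul has 31 days (75 − 31 = 44 remain).
Aug has 31 days (44 − 31 = 13 remain).
13 into Sep → Sep 13.

Sep 13, 1975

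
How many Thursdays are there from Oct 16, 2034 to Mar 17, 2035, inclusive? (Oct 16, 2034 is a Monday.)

Oct 16, 2034 is a Monday; the first Thursday on or after it is Oct 19, 2034 (3 days later).
From Oct 19, 2034 to Mar 17, 2035: 12 + 30 + 31 + 31 + 28 + 17 = 149 days (rest of Oct, Nov, Dec, Jan, Feb, Mar).
149 ÷ 7 = 21 full weeks with remainder 2, so 21 more Thursdays after the first → 22.

22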